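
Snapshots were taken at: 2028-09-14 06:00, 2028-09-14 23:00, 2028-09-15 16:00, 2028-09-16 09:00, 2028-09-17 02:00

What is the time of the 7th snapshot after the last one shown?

Spacing: 17, 17, 17, 17 h — constant 17 h.
2028-09-17 02:00 + 17 h = 2028-09-17 19:00.
2028-09-17 19:00 + 17 h = 2028-09-18 12:00.
2028-09-18 12:00 + 17 h = 2028-09-19 05:00.
2028-09-19 05:00 + 17 h = 2028-09-19 22:00.
2028-09-19 22:00 + 17 h = 2028-09-20 15:00.
2028-09-20 15:00 + 17 h = 2028-09-21 08:00.
2028-09-21 08:00 + 17 h = 2028-09-22 01:00.

2028-09-22 01:00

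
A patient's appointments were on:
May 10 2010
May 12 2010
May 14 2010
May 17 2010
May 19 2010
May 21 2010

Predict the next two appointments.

Every event lands on a Monday or Wednesday or Friday (gaps cycle 2, 2, 3, 2, 2).
So the schedule is: every Monday, Wednesday and Friday.
Next Monday: May 24 2010.
The following Wednesday is May 26 2010.

May 24 2010, May 26 2010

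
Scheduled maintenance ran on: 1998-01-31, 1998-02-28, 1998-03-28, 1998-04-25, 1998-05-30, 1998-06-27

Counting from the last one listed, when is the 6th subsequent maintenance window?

1998-12-26

These are Saturdays with 28, 28, 28, 35, 28-day gaps.
Each is the final Saturday of its month — 1998-01-31 is past the 28th, so '4th Saturday' doesn't fit.
July 1998 ends with Saturday 1998-07-25.
August 1998 ends with Saturday 1998-08-29.
Last Saturday of September 1998: 1998-09-26.
Last Saturday of October 1998: 1998-10-31.
Last Saturday of November 1998: 1998-11-28.
December 1998 ends with Saturday 1998-12-26.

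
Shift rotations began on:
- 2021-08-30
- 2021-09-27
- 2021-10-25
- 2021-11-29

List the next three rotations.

2021-12-27, 2022-01-31, 2022-02-28

All Mondays; the gaps (28, 28, 35) vary with month length.
This is the last Monday of each month.
Last Monday of December 2021: 2021-12-27.
Last Monday of January 2022: 2022-01-31.
Last Monday of February 2022: 2022-02-28.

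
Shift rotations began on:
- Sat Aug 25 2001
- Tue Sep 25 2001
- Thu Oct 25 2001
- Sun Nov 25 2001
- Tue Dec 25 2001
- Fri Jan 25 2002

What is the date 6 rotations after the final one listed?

Thu Jul 25 2002

The day-of-month is always 25 (31, 30, 31, 30, 31 days between events).
So this recurs on the 25th of each month.
Next: February 2002 → Mon Feb 25 2002.
Next: March 2002 → Mon Mar 25 2002.
Next: April 2002 → Thu Apr 25 2002.
Next: May 2002 → Sat May 25 2002.
Next: June 2002 → Tue Jun 25 2002.
July 2002: Thu Jul 25 2002.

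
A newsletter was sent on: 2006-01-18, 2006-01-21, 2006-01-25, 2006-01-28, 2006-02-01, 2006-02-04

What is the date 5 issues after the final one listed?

Every event lands on a Wednesday or Saturday (gaps cycle 3, 4, 3, 4, 3).
So the schedule is: every Wednesday and Saturday.
The following Wednesday is 2006-02-08.
Next Saturday: 2006-02-11.
Next Wednesday: 2006-02-15.
The following Saturday is 2006-02-18.
Next Wednesday: 2006-02-22.

2006-02-22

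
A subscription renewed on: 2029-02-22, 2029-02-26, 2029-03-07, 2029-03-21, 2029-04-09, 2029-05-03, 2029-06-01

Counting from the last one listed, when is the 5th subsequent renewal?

The spacing grows by 5 each time: 4, 9, 14, 19, 24, 29 days.
Next gap: 34 days. 2029-06-01 + 34 days = 2029-07-05.
Next gap: 39 days. 2029-07-05 + 39 days = 2029-08-13.
Next gap: 44 days. 2029-08-13 + 44 days = 2029-09-26.
Next gap: 49 days. 2029-09-26 + 49 days = 2029-11-14.
Next gap: 54 days. 2029-11-14 + 54 days = 2030-01-07.

2030-01-07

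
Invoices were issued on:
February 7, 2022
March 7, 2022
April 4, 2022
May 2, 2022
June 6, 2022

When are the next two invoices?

These are Mondays at 28- or 35-day spacing (28, 28, 28, 35).
The pattern: 1st Monday of the month.
1st Monday of July 2022: July 4, 2022.
August 2022 — 1st Monday is August 1, 2022.

July 4, 2022; August 1, 2022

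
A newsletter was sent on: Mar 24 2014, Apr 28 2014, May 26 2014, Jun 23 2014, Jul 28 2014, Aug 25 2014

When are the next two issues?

Sep 22 2014, Oct 27 2014

Gaps: 35, 28, 28, 35, 28 days — a mix of 28 and 35. Every date is a Monday.
Each is the 4th Monday of its month.
September 2014 — 4th Monday is Sep 22 2014.
4th Monday of October 2014: Oct 27 2014.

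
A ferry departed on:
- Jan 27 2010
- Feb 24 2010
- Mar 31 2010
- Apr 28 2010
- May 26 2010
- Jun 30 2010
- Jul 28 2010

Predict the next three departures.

Aug 25 2010, Sep 29 2010, Oct 27 2010

All Wednesdays; the gaps (28, 35, 28, 28, 35, 28) vary with month length.
This is the last Wednesday of each month.
August 2010 ends with Wednesday Aug 25 2010.
Last Wednesday of September 2010: Sep 29 2010.
October 2010 ends with Wednesday Oct 27 2010.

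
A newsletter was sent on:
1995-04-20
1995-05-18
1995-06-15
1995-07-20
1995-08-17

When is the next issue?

1995-09-21

Gaps: 28, 28, 35, 28 days — a mix of 28 and 35. Every date is a Thursday.
Each is the 3rd Thursday of its month.
September 1995 — 3rd Thursday is 1995-09-21.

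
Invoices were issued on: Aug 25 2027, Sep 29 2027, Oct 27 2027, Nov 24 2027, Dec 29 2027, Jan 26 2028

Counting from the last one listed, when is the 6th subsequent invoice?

Every date is a Wednesday; gaps 35, 28, 28, 35, 28 days.
Each is the last Wednesday of its month (at least one falls on the 29th or later, ruling out '4th Wednesday').
Last Wednesday of February 2028: Feb 23 2028.
Last Wednesday of March 2028: Mar 29 2028.
April 2028 ends with Wednesday Apr 26 2028.
Last Wednesday of May 2028: May 31 2028.
June 2028 ends with Wednesday Jun 28 2028.
Last Wednesday of July 2028: Jul 26 2028.

Jul 26 2028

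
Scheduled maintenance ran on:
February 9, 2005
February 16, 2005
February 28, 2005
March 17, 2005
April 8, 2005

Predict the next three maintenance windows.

Intervals are 7, 12, 17, 22 days — an arithmetic progression with common difference 5.
Next gap: 27 days. April 8, 2005 + 27 days = May 5, 2005.
Next gap: 32 days. May 5, 2005 + 32 days = June 6, 2005.
Next gap: 37 days. June 6, 2005 + 37 days = July 13, 2005.

May 5, 2005; June 6, 2005; July 13, 2005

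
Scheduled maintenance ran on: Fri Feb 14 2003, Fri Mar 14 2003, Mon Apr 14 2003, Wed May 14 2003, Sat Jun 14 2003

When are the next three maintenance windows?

Each date is the 14th; the gaps (28, 31, 30, 31) track the month lengths.
The rule is the 14th of each month.
Next: July 2003 → Mon Jul 14 2003.
August 2003: Thu Aug 14 2003.
September 2003: Sun Sep 14 2003.

Mon Jul 14 2003, Thu Aug 14 2003, Sun Sep 14 2003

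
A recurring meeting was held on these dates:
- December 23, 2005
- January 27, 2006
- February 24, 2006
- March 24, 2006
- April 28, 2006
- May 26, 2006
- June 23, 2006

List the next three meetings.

July 28, 2006; August 25, 2006; September 22, 2006

Gaps: 35, 28, 28, 35, 28, 28 days — a mix of 28 and 35. Every date is a Friday.
Each is the 4th Friday of its month.
July 2006 — 4th Friday is July 28, 2006.
4th Friday of August 2006: August 25, 2006.
September 2006 — 4th Friday is September 22, 2006.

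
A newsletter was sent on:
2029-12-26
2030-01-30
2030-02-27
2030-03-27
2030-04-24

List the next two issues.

2030-05-29, 2030-06-26

These are Wednesdays with 35, 28, 28, 28-day gaps.
Each is the final Wednesday of its month — 2030-01-30 is past the 28th, so '4th Wednesday' doesn't fit.
Last Wednesday of May 2030: 2030-05-29.
Last Wednesday of June 2030: 2030-06-26.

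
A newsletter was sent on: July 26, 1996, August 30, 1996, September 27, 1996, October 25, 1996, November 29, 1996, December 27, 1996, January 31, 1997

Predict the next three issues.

February 28, 1997; March 28, 1997; April 25, 1997

All Fridays; the gaps (35, 28, 28, 35, 28, 35) vary with month length.
This is the last Friday of each month.
February 1997 ends with Friday February 28, 1997.
Last Friday of March 1997: March 28, 1997.
Last Friday of April 1997: April 25, 1997.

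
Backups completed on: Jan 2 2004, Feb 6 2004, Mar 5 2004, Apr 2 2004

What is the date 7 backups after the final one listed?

Nov 5 2004

Gaps: 35, 28, 28 days — a mix of 28 and 35. Every date is a Friday.
Each is the 1st Friday of its month.
1st Friday of May 2004: May 7 2004.
June 2004 — 1st Friday is Jun 4 2004.
1st Friday of July 2004: Jul 2 2004.
August 2004 — 1st Friday is Aug 6 2004.
September 2004 — 1st Friday is Sep 3 2004.
October 2004 — 1st Friday is Oct 1 2004.
November 2004 — 1st Friday is Nov 5 2004.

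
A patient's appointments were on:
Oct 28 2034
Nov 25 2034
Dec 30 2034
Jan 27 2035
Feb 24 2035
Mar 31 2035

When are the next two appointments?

All Saturdays; the gaps (28, 35, 28, 28, 35) vary with month length.
This is the last Saturday of each month.
Last Saturday of April 2035: Apr 28 2035.
Last Saturday of May 2035: May 26 2035.

Apr 28 2035, May 26 2035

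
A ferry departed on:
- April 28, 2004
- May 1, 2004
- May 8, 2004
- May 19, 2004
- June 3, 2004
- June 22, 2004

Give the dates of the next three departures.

Intervals are 3, 7, 11, 15, 19 days — an arithmetic progression with common difference 4.
Next gap: 23 days. June 22, 2004 + 23 days = July 15, 2004.
Next gap: 27 days. July 15, 2004 + 27 days = August 11, 2004.
Next gap: 31 days. August 11, 2004 + 31 days = September 11, 2004.

July 15, 2004; August 11, 2004; September 11, 2004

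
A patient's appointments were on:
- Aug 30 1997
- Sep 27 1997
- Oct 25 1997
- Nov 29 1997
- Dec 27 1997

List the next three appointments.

Every date is a Saturday; gaps 28, 28, 35, 28 days.
Each is the last Saturday of its month (at least one falls on the 29th or later, ruling out '4th Saturday').
January 1998 ends with Saturday Jan 31 1998.
Last Saturday of February 1998: Feb 28 1998.
March 1998 ends with Saturday Mar 28 1998.

Jan 31 1998, Feb 28 1998, Mar 28 1998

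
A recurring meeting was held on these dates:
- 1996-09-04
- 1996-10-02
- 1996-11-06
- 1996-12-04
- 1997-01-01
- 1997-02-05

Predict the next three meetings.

All dates are Wednesdays, 28, 35, 28, 28, 35 days apart.
Specifically, the 1st Wednesday of each month.
March 1997 — 1st Wednesday is 1997-03-05.
1st Wednesday of April 1997: 1997-04-02.
May 1997 — 1st Wednesday is 1997-05-07.

1997-03-05, 1997-04-02, 1997-05-07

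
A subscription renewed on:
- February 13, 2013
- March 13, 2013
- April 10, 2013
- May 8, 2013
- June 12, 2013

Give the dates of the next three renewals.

All dates are Wednesdays, 28, 28, 28, 35 days apart.
Specifically, the 2nd Wednesday of each month.
2nd Wednesday of July 2013: July 10, 2013.
2nd Wednesday of August 2013: August 14, 2013.
September 2013 — 2nd Wednesday is September 11, 2013.

July 10, 2013; August 14, 2013; September 11, 2013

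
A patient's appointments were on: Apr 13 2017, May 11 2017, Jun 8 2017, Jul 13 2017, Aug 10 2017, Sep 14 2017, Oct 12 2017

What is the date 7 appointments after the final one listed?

May 10 2018

These are Thursdays at 28- or 35-day spacing (28, 28, 35, 28, 35, 28).
The pattern: 2nd Thursday of the month.
2nd Thursday of November 2017: Nov 9 2017.
December 2017 — 2nd Thursday is Dec 14 2017.
2nd Thursday of January 2018: Jan 11 2018.
February 2018 — 2nd Thursday is Feb 8 2018.
March 2018 — 2nd Thursday is Mar 8 2018.
2nd Thursday of April 2018: Apr 12 2018.
2nd Thursday of May 2018: May 10 2018.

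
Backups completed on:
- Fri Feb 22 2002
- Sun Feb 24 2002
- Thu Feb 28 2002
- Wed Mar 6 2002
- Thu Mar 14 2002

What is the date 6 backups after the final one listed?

Wed Jun 12 2002

Intervals are 2, 4, 6, 8 days — an arithmetic progression with common difference 2.
Next gap: 10 days. Thu Mar 14 2002 + 10 days = Sun Mar 24 2002.
Next gap: 12 days. Sun Mar 24 2002 + 12 days = Fri Apr 5 2002.
Next gap: 14 days. Fri Apr 5 2002 + 14 days = Fri Apr 19 2002.
Next gap: 16 days. Fri Apr 19 2002 + 16 days = Sun May 5 2002.
Next gap: 18 days. Sun May 5 2002 + 18 days = Thu May 23 2002.
Next gap: 20 days. Thu May 23 2002 + 20 days = Wed Jun 12 2002.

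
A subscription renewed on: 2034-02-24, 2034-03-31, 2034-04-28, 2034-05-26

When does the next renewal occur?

2034-06-30

Every date is a Friday; gaps 35, 28, 28 days.
Each is the last Friday of its month (at least one falls on the 29th or later, ruling out '4th Friday').
Last Friday of June 2034: 2034-06-30.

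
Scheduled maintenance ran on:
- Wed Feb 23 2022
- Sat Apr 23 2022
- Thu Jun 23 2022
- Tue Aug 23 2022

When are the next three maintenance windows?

The day-of-month is always 23 (59, 61, 61 days between events).
So this recurs on the 23rd of every 2 months.
Next: October 2022 → Sun Oct 23 2022.
December 2022: Fri Dec 23 2022.
Next: February 2023 → Thu Feb 23 2023.

Sun Oct 23 2022, Fri Dec 23 2022, Thu Feb 23 2023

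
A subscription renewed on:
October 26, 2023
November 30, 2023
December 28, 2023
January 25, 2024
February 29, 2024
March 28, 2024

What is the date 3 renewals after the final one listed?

These are Thursdays with 35, 28, 28, 35, 28-day gaps.
Each is the final Thursday of its month — November 30, 2023 is past the 28th, so '4th Thursday' doesn't fit.
Last Thursday of April 2024: April 25, 2024.
May 2024 ends with Thursday May 30, 2024.
Last Thursday of June 2024: June 27, 2024.

June 27, 2024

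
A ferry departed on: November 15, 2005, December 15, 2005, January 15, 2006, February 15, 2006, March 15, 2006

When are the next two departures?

April 15, 2006; May 15, 2006

The day-of-month is always 15 (30, 31, 31, 28 days between events).
So this recurs on the 15th of each month.
April 2006: April 15, 2006.
Next: May 2006 → May 15, 2006.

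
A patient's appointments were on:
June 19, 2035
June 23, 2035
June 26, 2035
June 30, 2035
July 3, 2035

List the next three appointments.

July 7, 2035; July 10, 2035; July 14, 2035

Every event lands on a Tuesday or Saturday (gaps cycle 4, 3, 4, 3).
So the schedule is: every Tuesday and Saturday.
Next Saturday: July 7, 2035.
The following Tuesday is July 10, 2035.
The following Saturday is July 14, 2035.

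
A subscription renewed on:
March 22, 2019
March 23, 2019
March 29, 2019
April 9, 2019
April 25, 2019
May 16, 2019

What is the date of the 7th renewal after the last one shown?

Gaps: 1, 6, 11, 16, 21 days — each gap is 5 larger than the previous one.
Next gap: 26 days. May 16, 2019 + 26 days = June 11, 2019.
Next gap: 31 days. June 11, 2019 + 31 days = July 12, 2019.
Next gap: 36 days. July 12, 2019 + 36 days = August 17, 2019.
Next gap: 41 days. August 17, 2019 + 41 days = September 27, 2019.
Next gap: 46 days. September 27, 2019 + 46 days = November 12, 2019.
Next gap: 51 days. November 12, 2019 + 51 days = January 2, 2020.
Next gap: 56 days. January 2, 2020 + 56 days = February 27, 2020.

February 27, 2020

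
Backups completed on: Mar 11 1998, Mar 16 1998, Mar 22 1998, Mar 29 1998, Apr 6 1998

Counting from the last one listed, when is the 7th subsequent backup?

Gaps: 5, 6, 7, 8 days — each gap is 1 larger than the previous one.
Next gap: 9 days. Apr 6 1998 + 9 days = Apr 15 1998.
Next gap: 10 days. Apr 15 1998 + 10 days = Apr 25 1998.
Next gap: 11 days. Apr 25 1998 + 11 days = May 6 1998.
Next gap: 12 days. May 6 1998 + 12 days = May 18 1998.
Next gap: 13 days. May 18 1998 + 13 days = May 31 1998.
Next gap: 14 days. May 31 1998 + 14 days = Jun 14 1998.
Next gap: 15 days. Jun 14 1998 + 15 days = Jun 29 1998.

Jun 29 1998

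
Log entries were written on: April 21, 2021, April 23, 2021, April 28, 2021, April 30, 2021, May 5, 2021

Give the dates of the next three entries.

Gaps: 2, 5, 2, 5 days — not constant, but cyclic with period 2.
The events fall on every Wednesday and Friday.
The following Friday is May 7, 2021.
The following Wednesday is May 12, 2021.
The following Friday is May 14, 2021.

May 7, 2021; May 12, 2021; May 14, 2021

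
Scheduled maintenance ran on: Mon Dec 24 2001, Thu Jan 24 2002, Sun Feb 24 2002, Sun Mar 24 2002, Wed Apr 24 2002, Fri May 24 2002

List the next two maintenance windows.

The day-of-month is always 24 (31, 31, 28, 31, 30 days between events).
So this recurs on the 24th of each month.
June 2002: Mon Jun 24 2002.
July 2002: Wed Jul 24 2002.

Mon Jun 24 2002, Wed Jul 24 2002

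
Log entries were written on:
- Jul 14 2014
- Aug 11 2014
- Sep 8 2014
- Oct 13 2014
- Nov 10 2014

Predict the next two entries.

Dec 8 2014, Jan 12 2015

All dates are Mondays, 28, 28, 35, 28 days apart.
Specifically, the 2nd Monday of each month.
December 2014 — 2nd Monday is Dec 8 2014.
January 2015 — 2nd Monday is Jan 12 2015.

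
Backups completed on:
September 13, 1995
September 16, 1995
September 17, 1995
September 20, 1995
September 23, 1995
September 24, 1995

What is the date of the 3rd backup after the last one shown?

October 1, 1995

The gap pattern 3, 1, 3, 3, 1 repeats every 3 events.
These are the Wednesdays, Saturdays and Sundays of each week.
The following Wednesday is September 27, 1995.
Next Saturday: September 30, 1995.
Next Sunday: October 1, 1995.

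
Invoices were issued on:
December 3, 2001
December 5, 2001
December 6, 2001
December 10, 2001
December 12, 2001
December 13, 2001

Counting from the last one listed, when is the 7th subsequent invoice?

December 31, 2001

The gap pattern 2, 1, 4, 2, 1 repeats every 3 events.
These are the Mondays, Wednesdays and Thursdays of each week.
The following Monday is December 17, 2001.
Next Wednesday: December 19, 2001.
The following Thursday is December 20, 2001.
Next Monday: December 24, 2001.
The following Wednesday is December 26, 2001.
The following Thursday is December 27, 2001.
The following Monday is December 31, 2001.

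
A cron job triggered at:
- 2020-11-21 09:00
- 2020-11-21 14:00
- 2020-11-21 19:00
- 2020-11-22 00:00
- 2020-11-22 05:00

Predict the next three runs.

Gaps: 5, 5, 5, 5 hours — each event is 5 hours after the previous one.
2020-11-22 05:00 + 5 h = 2020-11-22 10:00.
2020-11-22 10:00 + 5 h = 2020-11-22 15:00.
2020-11-22 15:00 + 5 h = 2020-11-22 20:00.

2020-11-22 10:00, 2020-11-22 15:00, 2020-11-22 20:00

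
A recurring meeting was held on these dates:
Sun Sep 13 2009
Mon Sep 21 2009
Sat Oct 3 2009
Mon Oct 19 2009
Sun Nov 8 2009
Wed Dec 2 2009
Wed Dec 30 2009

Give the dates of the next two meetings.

The spacing grows by 4 each time: 8, 12, 16, 20, 24, 28 days.
Next gap: 32 days. Wed Dec 30 2009 + 32 days = Sun Jan 31 2010.
Next gap: 36 days. Sun Jan 31 2010 + 36 days = Mon Mar 8 2010.

Sun Jan 31 2010, Mon Mar 8 2010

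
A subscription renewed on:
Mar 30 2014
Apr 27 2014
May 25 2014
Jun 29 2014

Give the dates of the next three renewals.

Jul 27 2014, Aug 31 2014, Sep 28 2014

These are Sundays with 28, 28, 35-day gaps.
Each is the final Sunday of its month — Mar 30 2014 is past the 28th, so '4th Sunday' doesn't fit.
Last Sunday of July 2014: Jul 27 2014.
August 2014 ends with Sunday Aug 31 2014.
Last Sunday of September 2014: Sep 28 2014.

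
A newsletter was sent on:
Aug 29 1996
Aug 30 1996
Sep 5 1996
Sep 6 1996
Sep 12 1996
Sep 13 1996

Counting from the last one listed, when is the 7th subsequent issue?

Oct 10 1996

Gaps: 1, 6, 1, 6, 1 days — not constant, but cyclic with period 2.
The events fall on every Thursday and Friday.
Next Thursday: Sep 19 1996.
The following Friday is Sep 20 1996.
Next Thursday: Sep 26 1996.
Next Friday: Sep 27 1996.
Next Thursday: Oct 3 1996.
Next Friday: Oct 4 1996.
The following Thursday is Oct 10 1996.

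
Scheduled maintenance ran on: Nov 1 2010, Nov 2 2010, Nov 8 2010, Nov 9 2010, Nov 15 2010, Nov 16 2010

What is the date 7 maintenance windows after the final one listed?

Dec 13 2010

The gap pattern 1, 6, 1, 6, 1 repeats every 2 events.
These are the Mondays and Tuesdays of each week.
The following Monday is Nov 22 2010.
The following Tuesday is Nov 23 2010.
The following Monday is Nov 29 2010.
The following Tuesday is Nov 30 2010.
Next Monday: Dec 6 2010.
Next Tuesday: Dec 7 2010.
The following Monday is Dec 13 2010.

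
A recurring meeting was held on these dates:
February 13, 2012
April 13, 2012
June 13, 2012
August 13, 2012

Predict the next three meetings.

October 13, 2012; December 13, 2012; February 13, 2013

The day-of-month is always 13 (60, 61, 61 days between events).
So this recurs on the 13th of every 2 months.
October 2012: October 13, 2012.
Next: December 2012 → December 13, 2012.
Next: February 2013 → February 13, 2013.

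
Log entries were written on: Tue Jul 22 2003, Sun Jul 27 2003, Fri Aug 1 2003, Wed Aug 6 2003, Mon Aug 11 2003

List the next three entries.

Sat Aug 16 2003, Thu Aug 21 2003, Tue Aug 26 2003

Every event comes 5 days after the last (5, 5, 5, 5).
Mon Aug 11 2003 + 5 days = Sat Aug 16 2003.
Sat Aug 16 2003 + 5 days = Thu Aug 21 2003.
Thu Aug 21 2003 + 5 days = Tue Aug 26 2003.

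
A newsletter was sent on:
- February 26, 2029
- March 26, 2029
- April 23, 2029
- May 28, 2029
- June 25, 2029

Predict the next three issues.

All dates are Mondays, 28, 28, 35, 28 days apart.
Specifically, the 4th Monday of each month.
4th Monday of July 2029: July 23, 2029.
August 2029 — 4th Monday is August 27, 2029.
September 2029 — 4th Monday is September 24, 2029.

July 23, 2029; August 27, 2029; September 24, 2029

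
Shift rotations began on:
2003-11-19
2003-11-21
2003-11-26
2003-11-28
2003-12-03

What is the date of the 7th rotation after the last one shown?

The gap pattern 2, 5, 2, 5 repeats every 2 events.
These are the Wednesdays and Fridays of each week.
Next Friday: 2003-12-05.
The following Wednesday is 2003-12-10.
Next Friday: 2003-12-12.
Next Wednesday: 2003-12-17.
Next Friday: 2003-12-19.
The following Wednesday is 2003-12-24.
The following Friday is 2003-12-26.

2003-12-26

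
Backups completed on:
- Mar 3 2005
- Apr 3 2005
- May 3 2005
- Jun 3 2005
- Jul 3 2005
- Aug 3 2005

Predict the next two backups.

The day-of-month is always 3 (31, 30, 31, 30, 31 days between events).
So this recurs on the 3rd of each month.
Next: September 2005 → Sep 3 2005.
Next: October 2005 → Oct 3 2005.

Sep 3 2005, Oct 3 2005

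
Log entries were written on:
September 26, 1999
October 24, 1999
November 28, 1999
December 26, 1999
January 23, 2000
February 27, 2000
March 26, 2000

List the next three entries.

All dates are Sundays, 28, 35, 28, 28, 35, 28 days apart.
Specifically, the 4th Sunday of each month.
April 2000 — 4th Sunday is April 23, 2000.
May 2000 — 4th Sunday is May 28, 2000.
4th Sunday of June 2000: June 25, 2000.

April 23, 2000; May 28, 2000; June 25, 2000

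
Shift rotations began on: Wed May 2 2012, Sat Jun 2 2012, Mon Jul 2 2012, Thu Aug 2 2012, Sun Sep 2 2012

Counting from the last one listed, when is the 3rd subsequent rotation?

Sun Dec 2 2012

The day-of-month is always 2 (31, 30, 31, 31 days between events).
So this recurs on the 2nd of each month.
October 2012: Tue Oct 2 2012.
November 2012: Fri Nov 2 2012.
December 2012: Sun Dec 2 2012.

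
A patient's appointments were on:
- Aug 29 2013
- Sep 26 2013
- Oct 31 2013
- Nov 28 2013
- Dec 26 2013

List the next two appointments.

These are Thursdays with 28, 35, 28, 28-day gaps.
Each is the final Thursday of its month — Aug 29 2013 is past the 28th, so '4th Thursday' doesn't fit.
January 2014 ends with Thursday Jan 30 2014.
February 2014 ends with Thursday Feb 27 2014.

Jan 30 2014, Feb 27 2014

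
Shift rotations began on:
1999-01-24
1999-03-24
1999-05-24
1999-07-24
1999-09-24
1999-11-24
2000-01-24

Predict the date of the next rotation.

2000-03-24

Each date is the 24th; the gaps (59, 61, 61, 62, 61, 61) track the month lengths.
The rule is the 24th of every 2 months.
March 2000: 2000-03-24.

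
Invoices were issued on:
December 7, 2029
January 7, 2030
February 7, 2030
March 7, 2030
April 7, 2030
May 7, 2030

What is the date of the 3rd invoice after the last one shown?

August 7, 2030

Gaps: 31, 31, 28, 31, 30 days — not constant. Every event is on the 7th of the month.
Pattern: the 7th of each month.
June 2030: June 7, 2030.
July 2030: July 7, 2030.
Next: August 2030 → August 7, 2030.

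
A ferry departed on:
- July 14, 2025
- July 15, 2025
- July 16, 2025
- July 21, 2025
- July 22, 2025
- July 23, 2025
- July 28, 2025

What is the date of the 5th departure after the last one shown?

August 6, 2025

The gap pattern 1, 1, 5, 1, 1, 5 repeats every 3 events.
These are the Mondays, Tuesdays and Wednesdays of each week.
Next Tuesday: July 29, 2025.
The following Wednesday is July 30, 2025.
Next Monday: August 4, 2025.
The following Tuesday is August 5, 2025.
The following Wednesday is August 6, 2025.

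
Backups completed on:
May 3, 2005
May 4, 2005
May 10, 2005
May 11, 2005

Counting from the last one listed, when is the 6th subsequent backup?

June 1, 2005

Every event lands on a Tuesday or Wednesday (gaps cycle 1, 6, 1).
So the schedule is: every Tuesday and Wednesday.
Next Tuesday: May 17, 2005.
Next Wednesday: May 18, 2005.
The following Tuesday is May 24, 2005.
Next Wednesday: May 25, 2005.
The following Tuesday is May 31, 2005.
The following Wednesday is June 1, 2005.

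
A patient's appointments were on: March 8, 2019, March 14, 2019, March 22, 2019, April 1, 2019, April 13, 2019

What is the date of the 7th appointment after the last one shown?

Intervals are 6, 8, 10, 12 days — an arithmetic progression with common difference 2.
Next gap: 14 days. April 13, 2019 + 14 days = April 27, 2019.
Next gap: 16 days. April 27, 2019 + 16 days = May 13, 2019.
Next gap: 18 days. May 13, 2019 + 18 days = May 31, 2019.
Next gap: 20 days. May 31, 2019 + 20 days = June 20, 2019.
Next gap: 22 days. June 20, 2019 + 22 days = July 12, 2019.
Next gap: 24 days. July 12, 2019 + 24 days = August 5, 2019.
Next gap: 26 days. August 5, 2019 + 26 days = August 31, 2019.

August 31, 2019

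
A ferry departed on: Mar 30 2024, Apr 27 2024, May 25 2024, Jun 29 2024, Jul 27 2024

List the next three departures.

Every date is a Saturday; gaps 28, 28, 35, 28 days.
Each is the last Saturday of its month (at least one falls on the 29th or later, ruling out '4th Saturday').
August 2024 ends with Saturday Aug 31 2024.
September 2024 ends with Saturday Sep 28 2024.
October 2024 ends with Saturday Oct 26 2024.

Aug 31 2024, Sep 28 2024, Oct 26 2024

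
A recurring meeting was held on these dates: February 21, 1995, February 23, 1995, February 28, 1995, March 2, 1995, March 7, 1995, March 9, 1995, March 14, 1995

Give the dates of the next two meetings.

March 16, 1995; March 21, 1995

Gaps: 2, 5, 2, 5, 2, 5 days — not constant, but cyclic with period 2.
The events fall on every Tuesday and Thursday.
Next Thursday: March 16, 1995.
The following Tuesday is March 21, 1995.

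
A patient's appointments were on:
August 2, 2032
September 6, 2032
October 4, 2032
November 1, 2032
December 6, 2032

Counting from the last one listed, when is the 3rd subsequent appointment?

March 7, 2033

All dates are Mondays, 35, 28, 28, 35 days apart.
Specifically, the 1st Monday of each month.
January 2033 — 1st Monday is January 3, 2033.
February 2033 — 1st Monday is February 7, 2033.
1st Monday of March 2033: March 7, 2033.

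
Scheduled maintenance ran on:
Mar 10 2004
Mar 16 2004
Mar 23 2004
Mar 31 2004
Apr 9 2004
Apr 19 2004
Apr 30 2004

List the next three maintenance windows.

Intervals are 6, 7, 8, 9, 10, 11 days — an arithmetic progression with common difference 1.
Next gap: 12 days. Apr 30 2004 + 12 days = May 12 2004.
Next gap: 13 days. May 12 2004 + 13 days = May 25 2004.
Next gap: 14 days. May 25 2004 + 14 days = Jun 8 2004.

May 12 2004, May 25 2004, Jun 8 2004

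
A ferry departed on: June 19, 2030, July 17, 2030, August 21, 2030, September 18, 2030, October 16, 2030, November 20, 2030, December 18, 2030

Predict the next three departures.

January 15, 2031; February 19, 2031; March 19, 2031

All dates are Wednesdays, 28, 35, 28, 28, 35, 28 days apart.
Specifically, the 3rd Wednesday of each month.
3rd Wednesday of January 2031: January 15, 2031.
3rd Wednesday of February 2031: February 19, 2031.
3rd Wednesday of March 2031: March 19, 2031.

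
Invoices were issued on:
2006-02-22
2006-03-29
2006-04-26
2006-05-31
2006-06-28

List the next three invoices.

2006-07-26, 2006-08-30, 2006-09-27

Every date is a Wednesday; gaps 35, 28, 35, 28 days.
Each is the last Wednesday of its month (at least one falls on the 29th or later, ruling out '4th Wednesday').
Last Wednesday of July 2006: 2006-07-26.
Last Wednesday of August 2006: 2006-08-30.
Last Wednesday of September 2006: 2006-09-27.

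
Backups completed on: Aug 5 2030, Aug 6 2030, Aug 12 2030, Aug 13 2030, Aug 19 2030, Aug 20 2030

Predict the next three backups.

Aug 26 2030, Aug 27 2030, Sep 2 2030

Gaps: 1, 6, 1, 6, 1 days — not constant, but cyclic with period 2.
The events fall on every Monday and Tuesday.
Next Monday: Aug 26 2030.
The following Tuesday is Aug 27 2030.
The following Monday is Sep 2 2030.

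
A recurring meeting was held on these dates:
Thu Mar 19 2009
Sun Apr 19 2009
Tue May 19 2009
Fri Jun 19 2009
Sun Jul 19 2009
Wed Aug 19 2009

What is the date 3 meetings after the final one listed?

Thu Nov 19 2009

Gaps: 31, 30, 31, 30, 31 days — not constant. Every event is on the 19th of the month.
Pattern: the 19th of each month.
September 2009: Sat Sep 19 2009.
Next: October 2009 → Mon Oct 19 2009.
November 2009: Thu Nov 19 2009.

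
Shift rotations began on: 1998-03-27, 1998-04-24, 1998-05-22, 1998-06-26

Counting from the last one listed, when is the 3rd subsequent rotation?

These are Fridays at 28- or 35-day spacing (28, 28, 35).
The pattern: 4th Friday of the month.
4th Friday of July 1998: 1998-07-24.
4th Friday of August 1998: 1998-08-28.
4th Friday of September 1998: 1998-09-25.

1998-09-25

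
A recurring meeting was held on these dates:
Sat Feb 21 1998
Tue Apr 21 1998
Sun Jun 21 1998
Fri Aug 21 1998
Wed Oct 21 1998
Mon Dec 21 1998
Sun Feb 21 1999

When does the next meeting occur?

The day-of-month is always 21 (59, 61, 61, 61, 61, 62 days between events).
So this recurs on the 21st of every 2 months.
Next: April 1999 → Wed Apr 21 1999.

Wed Apr 21 1999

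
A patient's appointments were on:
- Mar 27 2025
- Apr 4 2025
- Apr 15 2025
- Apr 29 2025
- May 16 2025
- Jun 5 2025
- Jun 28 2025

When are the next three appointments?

Jul 24 2025, Aug 22 2025, Sep 23 2025

The spacing grows by 3 each time: 8, 11, 14, 17, 20, 23 days.
Next gap: 26 days. Jun 28 2025 + 26 days = Jul 24 2025.
Next gap: 29 days. Jul 24 2025 + 29 days = Aug 22 2025.
Next gap: 32 days. Aug 22 2025 + 32 days = Sep 23 2025.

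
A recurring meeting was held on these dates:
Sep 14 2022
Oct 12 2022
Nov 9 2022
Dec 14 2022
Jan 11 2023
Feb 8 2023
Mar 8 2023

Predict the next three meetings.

Apr 12 2023, May 10 2023, Jun 14 2023

Gaps: 28, 28, 35, 28, 28, 28 days — a mix of 28 and 35. Every date is a Wednesday.
Each is the 2nd Wednesday of its month.
2nd Wednesday of April 2023: Apr 12 2023.
2nd Wednesday of May 2023: May 10 2023.
June 2023 — 2nd Wednesday is Jun 14 2023.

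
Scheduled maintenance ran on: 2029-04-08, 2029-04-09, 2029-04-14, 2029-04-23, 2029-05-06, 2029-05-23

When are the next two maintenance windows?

2029-06-13, 2029-07-08

Gaps: 1, 5, 9, 13, 17 days — each gap is 4 larger than the previous one.
Next gap: 21 days. 2029-05-23 + 21 days = 2029-06-13.
Next gap: 25 days. 2029-06-13 + 25 days = 2029-07-08.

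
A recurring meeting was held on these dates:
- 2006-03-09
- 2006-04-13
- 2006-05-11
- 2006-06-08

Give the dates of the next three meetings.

Gaps: 35, 28, 28 days — a mix of 28 and 35. Every date is a Thursday.
Each is the 2nd Thursday of its month.
2nd Thursday of July 2006: 2006-07-13.
August 2006 — 2nd Thursday is 2006-08-10.
2nd Thursday of September 2006: 2006-09-14.

2006-07-13, 2006-08-10, 2006-09-14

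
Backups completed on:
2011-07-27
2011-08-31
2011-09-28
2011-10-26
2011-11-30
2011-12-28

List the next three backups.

2012-01-25, 2012-02-29, 2012-03-28

Every date is a Wednesday; gaps 35, 28, 28, 35, 28 days.
Each is the last Wednesday of its month (at least one falls on the 29th or later, ruling out '4th Wednesday').
Last Wednesday of January 2012: 2012-01-25.
February 2012 ends with Wednesday 2012-02-29.
Last Wednesday of March 2012: 2012-03-28.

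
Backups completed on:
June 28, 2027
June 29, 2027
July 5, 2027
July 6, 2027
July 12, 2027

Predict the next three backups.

July 13, 2027; July 19, 2027; July 20, 2027

Every event lands on a Monday or Tuesday (gaps cycle 1, 6, 1, 6).
So the schedule is: every Monday and Tuesday.
Next Tuesday: July 13, 2027.
Next Monday: July 19, 2027.
Next Tuesday: July 20, 2027.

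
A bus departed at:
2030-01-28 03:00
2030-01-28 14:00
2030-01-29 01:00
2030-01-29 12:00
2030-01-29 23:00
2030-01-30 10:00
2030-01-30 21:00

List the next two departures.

2030-01-31 08:00, 2030-01-31 19:00

Spacing: 11, 11, 11, 11, 11, 11 h — constant 11 h.
2030-01-30 21:00 + 11 h = 2030-01-31 08:00.
2030-01-31 08:00 + 11 h = 2030-01-31 19:00.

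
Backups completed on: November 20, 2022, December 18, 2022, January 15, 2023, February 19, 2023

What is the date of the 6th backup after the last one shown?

Gaps: 28, 28, 35 days — a mix of 28 and 35. Every date is a Sunday.
Each is the 3rd Sunday of its month.
March 2023 — 3rd Sunday is March 19, 2023.
3rd Sunday of April 2023: April 16, 2023.
May 2023 — 3rd Sunday is May 21, 2023.
June 2023 — 3rd Sunday is June 18, 2023.
3rd Sunday of July 2023: July 16, 2023.
August 2023 — 3rd Sunday is August 20, 2023.

August 20, 2023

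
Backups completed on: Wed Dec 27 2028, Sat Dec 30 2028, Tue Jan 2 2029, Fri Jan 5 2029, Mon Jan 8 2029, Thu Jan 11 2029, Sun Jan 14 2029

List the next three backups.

Gaps between consecutive events: 3, 3, 3, 3, 3, 3 days — a constant 3-day interval.
Sun Jan 14 2029 + 3 days = Wed Jan 17 2029.
Wed Jan 17 2029 + 3 days = Sat Jan 20 2029.
Sat Jan 20 2029 + 3 days = Tue Jan 23 2029.

Wed Jan 17 2029, Sat Jan 20 2029, Tue Jan 23 2029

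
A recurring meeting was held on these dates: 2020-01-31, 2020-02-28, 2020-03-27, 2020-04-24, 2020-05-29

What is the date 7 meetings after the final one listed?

2020-12-25

These are Fridays with 28, 28, 28, 35-day gaps.
Each is the final Friday of its month — 2020-01-31 is past the 28th, so '4th Friday' doesn't fit.
June 2020 ends with Friday 2020-06-26.
July 2020 ends with Friday 2020-07-31.
Last Friday of August 2020: 2020-08-28.
Last Friday of September 2020: 2020-09-25.
Last Friday of October 2020: 2020-10-30.
November 2020 ends with Friday 2020-11-27.
December 2020 ends with Friday 2020-12-25.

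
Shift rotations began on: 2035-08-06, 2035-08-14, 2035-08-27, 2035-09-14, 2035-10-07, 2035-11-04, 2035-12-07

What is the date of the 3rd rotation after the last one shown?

2036-04-14

Gaps: 8, 13, 18, 23, 28, 33 days — each gap is 5 larger than the previous one.
Next gap: 38 days. 2035-12-07 + 38 days = 2036-01-14.
Next gap: 43 days. 2036-01-14 + 43 days = 2036-02-26.
Next gap: 48 days. 2036-02-26 + 48 days = 2036-04-14.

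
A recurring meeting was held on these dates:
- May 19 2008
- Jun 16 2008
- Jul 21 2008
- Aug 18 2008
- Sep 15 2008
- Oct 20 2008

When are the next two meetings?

All dates are Mondays, 28, 35, 28, 28, 35 days apart.
Specifically, the 3rd Monday of each month.
November 2008 — 3rd Monday is Nov 17 2008.
3rd Monday of December 2008: Dec 15 2008.

Nov 17 2008, Dec 15 2008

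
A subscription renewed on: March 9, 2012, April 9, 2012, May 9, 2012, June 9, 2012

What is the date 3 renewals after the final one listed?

The day-of-month is always 9 (31, 30, 31 days between events).
So this recurs on the 9th of each month.
Next: July 2012 → July 9, 2012.
Next: August 2012 → August 9, 2012.
September 2012: September 9, 2012.

September 9, 2012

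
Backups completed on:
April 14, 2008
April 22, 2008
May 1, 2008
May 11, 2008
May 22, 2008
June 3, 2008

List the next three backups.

June 16, 2008; June 30, 2008; July 15, 2008

Intervals are 8, 9, 10, 11, 12 days — an arithmetic progression with common difference 1.
Next gap: 13 days. June 3, 2008 + 13 days = June 16, 2008.
Next gap: 14 days. June 16, 2008 + 14 days = June 30, 2008.
Next gap: 15 days. June 30, 2008 + 15 days = July 15, 2008.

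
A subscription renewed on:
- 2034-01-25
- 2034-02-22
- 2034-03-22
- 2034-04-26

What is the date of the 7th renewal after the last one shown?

2034-11-22

These are Wednesdays at 28- or 35-day spacing (28, 28, 35).
The pattern: 4th Wednesday of the month.
4th Wednesday of May 2034: 2034-05-24.
4th Wednesday of June 2034: 2034-06-28.
4th Wednesday of July 2034: 2034-07-26.
August 2034 — 4th Wednesday is 2034-08-23.
4th Wednesday of September 2034: 2034-09-27.
October 2034 — 4th Wednesday is 2034-10-25.
4th Wednesday of November 2034: 2034-11-22.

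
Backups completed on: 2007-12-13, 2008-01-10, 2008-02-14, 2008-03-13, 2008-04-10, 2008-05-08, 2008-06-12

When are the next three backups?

2008-07-10, 2008-08-14, 2008-09-11

Gaps: 28, 35, 28, 28, 28, 35 days — a mix of 28 and 35. Every date is a Thursday.
Each is the 2nd Thursday of its month.
July 2008 — 2nd Thursday is 2008-07-10.
August 2008 — 2nd Thursday is 2008-08-14.
September 2008 — 2nd Thursday is 2008-09-11.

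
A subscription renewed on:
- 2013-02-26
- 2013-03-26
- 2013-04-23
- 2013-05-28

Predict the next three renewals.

2013-06-25, 2013-07-23, 2013-08-27

All dates are Tuesdays, 28, 28, 35 days apart.
Specifically, the 4th Tuesday of each month.
June 2013 — 4th Tuesday is 2013-06-25.
4th Tuesday of July 2013: 2013-07-23.
August 2013 — 4th Tuesday is 2013-08-27.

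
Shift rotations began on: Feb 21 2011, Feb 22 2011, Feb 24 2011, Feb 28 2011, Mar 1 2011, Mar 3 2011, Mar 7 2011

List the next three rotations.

Mar 8 2011, Mar 10 2011, Mar 14 2011

The gap pattern 1, 2, 4, 1, 2, 4 repeats every 3 events.
These are the Mondays, Tuesdays and Thursdays of each week.
Next Tuesday: Mar 8 2011.
The following Thursday is Mar 10 2011.
The following Monday is Mar 14 2011.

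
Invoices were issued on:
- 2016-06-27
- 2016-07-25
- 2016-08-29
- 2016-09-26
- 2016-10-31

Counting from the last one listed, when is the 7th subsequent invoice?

These are Mondays with 28, 35, 28, 35-day gaps.
Each is the final Monday of its month — 2016-08-29 is past the 28th, so '4th Monday' doesn't fit.
Last Monday of November 2016: 2016-11-28.
December 2016 ends with Monday 2016-12-26.
January 2017 ends with Monday 2017-01-30.
Last Monday of February 2017: 2017-02-27.
March 2017 ends with Monday 2017-03-27.
April 2017 ends with Monday 2017-04-24.
Last Monday of May 2017: 2017-05-29.

2017-05-29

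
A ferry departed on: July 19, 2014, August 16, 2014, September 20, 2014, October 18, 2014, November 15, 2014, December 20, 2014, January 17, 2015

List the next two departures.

All dates are Saturdays, 28, 35, 28, 28, 35, 28 days apart.
Specifically, the 3rd Saturday of each month.
3rd Saturday of February 2015: February 21, 2015.
March 2015 — 3rd Saturday is March 21, 2015.

February 21, 2015; March 21, 2015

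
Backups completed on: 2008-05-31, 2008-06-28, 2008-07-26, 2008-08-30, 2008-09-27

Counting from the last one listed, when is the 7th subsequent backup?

Every date is a Saturday; gaps 28, 28, 35, 28 days.
Each is the last Saturday of its month (at least one falls on the 29th or later, ruling out '4th Saturday').
October 2008 ends with Saturday 2008-10-25.
November 2008 ends with Saturday 2008-11-29.
Last Saturday of December 2008: 2008-12-27.
January 2009 ends with Saturday 2009-01-31.
February 2009 ends with Saturday 2009-02-28.
March 2009 ends with Saturday 2009-03-28.
Last Saturday of April 2009: 2009-04-25.

2009-04-25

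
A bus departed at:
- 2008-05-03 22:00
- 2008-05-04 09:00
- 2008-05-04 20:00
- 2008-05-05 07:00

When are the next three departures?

Gaps: 11, 11, 11 hours — each event is 11 hours after the previous one.
2008-05-05 07:00 + 11 h = 2008-05-05 18:00.
2008-05-05 18:00 + 11 h = 2008-05-06 05:00.
2008-05-06 05:00 + 11 h = 2008-05-06 16:00.

2008-05-05 18:00, 2008-05-06 05:00, 2008-05-06 16:00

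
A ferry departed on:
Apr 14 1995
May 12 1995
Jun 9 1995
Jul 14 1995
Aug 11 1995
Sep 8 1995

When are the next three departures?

Gaps: 28, 28, 35, 28, 28 days — a mix of 28 and 35. Every date is a Friday.
Each is the 2nd Friday of its month.
2nd Friday of October 1995: Oct 13 1995.
November 1995 — 2nd Friday is Nov 10 1995.
December 1995 — 2nd Friday is Dec 8 1995.

Oct 13 1995, Nov 10 1995, Dec 8 1995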